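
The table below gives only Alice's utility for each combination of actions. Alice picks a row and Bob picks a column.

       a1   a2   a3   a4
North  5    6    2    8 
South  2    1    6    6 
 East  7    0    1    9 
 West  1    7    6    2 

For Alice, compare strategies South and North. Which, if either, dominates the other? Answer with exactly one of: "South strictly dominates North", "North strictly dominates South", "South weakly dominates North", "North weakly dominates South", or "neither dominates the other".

Compare South to North across each opponent action: a1: 2<5, a2: 1<6, a3: 6>2, a4: 6<8.
South does better at a3 but worse at a1, a2, a4; neither strategy dominates the other.

neither dominates the other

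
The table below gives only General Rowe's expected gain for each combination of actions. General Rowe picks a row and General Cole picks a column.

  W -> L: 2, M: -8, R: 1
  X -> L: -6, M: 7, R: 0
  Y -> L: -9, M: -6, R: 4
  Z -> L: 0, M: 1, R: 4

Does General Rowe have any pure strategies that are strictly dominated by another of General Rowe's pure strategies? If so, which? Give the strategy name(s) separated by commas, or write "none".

W: no other strategy beats it everywhere (X at L (2>-6); Y at L (2>-9); Z at L (2>0)).
X: no other strategy beats it everywhere (W at M (7>-8); Y at L (-6>-9); Z at M (7>1)).
Y is not dominated — it holds its own against W at M (-6>-8); X at R (4>0); Z at R (4=4).
Z: no other strategy beats it everywhere (W at M (1>-8); X at L (0>-6); Y at L (0>-9)).

none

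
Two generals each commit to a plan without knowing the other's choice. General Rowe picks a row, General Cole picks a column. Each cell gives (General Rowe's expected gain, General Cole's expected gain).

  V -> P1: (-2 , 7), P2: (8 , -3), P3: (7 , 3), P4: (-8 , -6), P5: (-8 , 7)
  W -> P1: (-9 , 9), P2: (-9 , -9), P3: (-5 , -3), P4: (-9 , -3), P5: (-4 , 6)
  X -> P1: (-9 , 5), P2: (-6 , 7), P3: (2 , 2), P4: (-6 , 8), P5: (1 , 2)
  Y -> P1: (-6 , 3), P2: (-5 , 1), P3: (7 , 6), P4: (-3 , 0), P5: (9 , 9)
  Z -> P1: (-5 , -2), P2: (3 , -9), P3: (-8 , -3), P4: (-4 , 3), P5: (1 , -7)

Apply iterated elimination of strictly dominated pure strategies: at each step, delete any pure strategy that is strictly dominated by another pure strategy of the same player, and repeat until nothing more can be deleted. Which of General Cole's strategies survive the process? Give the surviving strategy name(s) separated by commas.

P1, P3, P4, P5

General Rowe's strategy W is strictly dominated by Y (P1: -6>-9, P2: -5>-9, P3: 7>-5, P4: -3>-9, P5: 9>-4) and is removed.
General Rowe's strategy X is strictly dominated by Y (P1: -6>-9, P2: -5>-6, P3: 7>2, P4: -3>-6, P5: 9>1) and is removed.
For General Cole, P1 strictly dominates P2 on the remaining rows (V: 7>-3, Y: 3>1, Z: -2>-9); eliminate P2.
Among the remaining strategies, none is strictly dominated by another pure strategy of the same player, so the elimination stops.
Surviving strategies — General Rowe: {V, Y, Z}; General Cole: {P1, P3, P4, P5}.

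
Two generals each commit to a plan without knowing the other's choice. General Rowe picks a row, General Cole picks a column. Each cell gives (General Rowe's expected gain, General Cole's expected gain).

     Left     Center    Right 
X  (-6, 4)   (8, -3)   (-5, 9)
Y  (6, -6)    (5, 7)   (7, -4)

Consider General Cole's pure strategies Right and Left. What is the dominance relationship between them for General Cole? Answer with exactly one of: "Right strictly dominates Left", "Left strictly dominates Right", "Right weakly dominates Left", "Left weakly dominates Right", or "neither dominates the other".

Right strictly dominates Left

Compare Right to Left across every action of General Rowe: X: 9>4, Y: -4>-6.
Every comparison favours Right, so Right strictly dominates Left.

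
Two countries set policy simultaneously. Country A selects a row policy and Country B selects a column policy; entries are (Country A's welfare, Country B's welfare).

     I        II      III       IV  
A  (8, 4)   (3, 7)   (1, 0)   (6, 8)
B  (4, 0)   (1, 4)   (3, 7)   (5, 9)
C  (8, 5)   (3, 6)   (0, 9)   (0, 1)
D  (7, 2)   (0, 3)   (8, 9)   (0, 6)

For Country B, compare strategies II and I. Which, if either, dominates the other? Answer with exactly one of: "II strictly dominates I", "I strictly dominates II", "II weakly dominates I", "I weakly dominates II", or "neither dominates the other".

Compare II to I across every action of Country A: A: 7>4, B: 4>0, C: 6>5, D: 3>2.
II gives a strictly higher payoff against every action of Country A, so II strictly dominates I.

II strictly dominates I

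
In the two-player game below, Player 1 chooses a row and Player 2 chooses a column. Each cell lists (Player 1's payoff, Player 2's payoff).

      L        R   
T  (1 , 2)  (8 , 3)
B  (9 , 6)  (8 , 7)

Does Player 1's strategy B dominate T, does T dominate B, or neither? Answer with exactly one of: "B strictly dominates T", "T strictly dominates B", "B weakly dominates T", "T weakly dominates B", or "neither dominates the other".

B weakly dominates T

Compare B to T across each opponent action: L: 9>1, R: 8=8.
B is at least as good everywhere and strictly better somewhere (tied only at R), so B weakly but not strictly dominates T.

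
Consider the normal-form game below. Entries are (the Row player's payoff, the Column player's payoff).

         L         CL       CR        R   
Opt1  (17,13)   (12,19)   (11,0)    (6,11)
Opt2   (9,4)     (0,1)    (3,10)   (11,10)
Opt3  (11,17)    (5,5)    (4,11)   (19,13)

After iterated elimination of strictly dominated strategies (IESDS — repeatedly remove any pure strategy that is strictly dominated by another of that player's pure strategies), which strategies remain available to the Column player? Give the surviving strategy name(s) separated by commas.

CL

For the Row player, Opt3 strictly dominates Opt2 on the remaining columns (L: 11>9, CL: 5>0, CR: 4>3, R: 19>11); eliminate Opt2.
The Column player's strategy CR is strictly dominated by L (Opt1: 13>0, Opt3: 17>11) and is removed.
Column R is eliminated: L beats it against every remaining row (Opt1: 13>11, Opt3: 17>13).
Row Opt3 is eliminated: Opt1 beats it against every remaining column (L: 17>11, CL: 12>5).
For the Column player, CL strictly dominates L on the remaining rows (Opt1: 19>13); eliminate L.
Among the remaining strategies, none is strictly dominated by another pure strategy of the same player, so the elimination stops.
Surviving strategies — the Row player: {Opt1}; the Column player: {CL}.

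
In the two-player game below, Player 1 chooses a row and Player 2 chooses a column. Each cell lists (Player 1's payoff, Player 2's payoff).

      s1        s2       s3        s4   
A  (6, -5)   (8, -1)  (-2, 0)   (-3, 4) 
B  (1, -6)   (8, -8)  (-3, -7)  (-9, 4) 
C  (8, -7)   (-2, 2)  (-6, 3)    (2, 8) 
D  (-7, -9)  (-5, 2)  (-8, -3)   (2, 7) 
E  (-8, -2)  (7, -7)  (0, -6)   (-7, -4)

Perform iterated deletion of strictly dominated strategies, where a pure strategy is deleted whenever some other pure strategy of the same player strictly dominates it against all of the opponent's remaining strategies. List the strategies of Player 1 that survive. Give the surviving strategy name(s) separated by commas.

C, D

Player 2's strategy s2 is strictly dominated by s4 (A: 4>-1, B: 4>-8, C: 8>2, D: 7>2, E: -4>-7) and is removed.
For Player 1, A strictly dominates B on the remaining columns (s1: 6>1, s3: -2>-3, s4: -3>-9); eliminate B.
For Player 2, s4 strictly dominates s3 on the remaining rows (A: 4>0, C: 8>3, D: 7>-3, E: -4>-6); eliminate s3.
Player 1's strategy A is strictly dominated by C (s1: 8>6, s4: 2>-3) and is removed.
Player 1's strategy E is strictly dominated by C (s1: 8>-8, s4: 2>-7) and is removed.
Player 2's strategy s1 is strictly dominated by s4 (C: 8>-7, D: 7>-9) and is removed.
Among the remaining strategies, none is strictly dominated by another pure strategy of the same player, so the elimination stops.
Surviving strategies — Player 1: {C, D}; Player 2: {s4}.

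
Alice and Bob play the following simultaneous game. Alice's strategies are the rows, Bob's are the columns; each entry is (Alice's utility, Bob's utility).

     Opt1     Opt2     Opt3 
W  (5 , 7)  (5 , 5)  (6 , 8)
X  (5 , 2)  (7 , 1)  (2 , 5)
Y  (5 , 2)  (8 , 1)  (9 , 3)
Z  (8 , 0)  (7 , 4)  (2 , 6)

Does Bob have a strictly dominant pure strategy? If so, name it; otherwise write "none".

Opt3 vs Opt1: W: 8>7, X: 5>2, Y: 3>2, Z: 6>0.
Opt3 vs Opt2: W: 8>5, X: 5>1, Y: 3>1, Z: 6>4.
Opt3 strictly beats every other strategy against every opponent action, so it is strictly dominant.

Opt3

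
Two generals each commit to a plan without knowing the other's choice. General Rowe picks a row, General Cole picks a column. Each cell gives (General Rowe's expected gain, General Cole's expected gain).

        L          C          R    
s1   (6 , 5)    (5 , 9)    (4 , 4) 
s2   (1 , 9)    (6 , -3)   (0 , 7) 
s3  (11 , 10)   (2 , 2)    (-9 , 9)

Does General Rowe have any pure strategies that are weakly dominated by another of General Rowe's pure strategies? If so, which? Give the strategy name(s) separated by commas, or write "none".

s1 is not dominated — it holds its own against s2 at L (6>1); s3 at C (5>2).
s2 is not dominated — it holds its own against s1 at C (6>5); s3 at C (6>2).
Nothing dominates s3: s1 at L (11>6); s2 at L (11>1).

none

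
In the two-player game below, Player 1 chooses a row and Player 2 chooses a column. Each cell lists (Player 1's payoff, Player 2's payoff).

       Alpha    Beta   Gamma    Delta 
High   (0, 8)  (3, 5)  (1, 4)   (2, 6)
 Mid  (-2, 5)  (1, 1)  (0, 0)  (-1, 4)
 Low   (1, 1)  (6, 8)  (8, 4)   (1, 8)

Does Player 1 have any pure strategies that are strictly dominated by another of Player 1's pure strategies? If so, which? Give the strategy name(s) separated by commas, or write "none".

Nothing dominates High: Mid at Alpha (0>-2); Low at Delta (2>1).
Mid is strictly dominated by High (Alpha: 0>-2, Beta: 3>1, Gamma: 1>0, Delta: 2>-1).
Low: no other strategy beats it everywhere (High at Alpha (1>0); Mid at Alpha (1>-2)).

Mid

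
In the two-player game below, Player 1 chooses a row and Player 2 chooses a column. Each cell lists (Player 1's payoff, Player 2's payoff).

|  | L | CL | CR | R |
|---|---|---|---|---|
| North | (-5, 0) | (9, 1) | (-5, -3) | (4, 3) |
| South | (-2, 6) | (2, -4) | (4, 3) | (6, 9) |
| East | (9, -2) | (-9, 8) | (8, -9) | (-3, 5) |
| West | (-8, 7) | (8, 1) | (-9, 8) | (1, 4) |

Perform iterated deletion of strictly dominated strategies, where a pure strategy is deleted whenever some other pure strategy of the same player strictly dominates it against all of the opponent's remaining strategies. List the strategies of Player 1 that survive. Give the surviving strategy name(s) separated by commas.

South

Row West is eliminated: North beats it against every remaining column (L: -5>-8, CL: 9>8, CR: -5>-9, R: 4>1).
For Player 2, R strictly dominates L on the remaining rows (North: 3>0, South: 9>6, East: 5>-2); eliminate L.
Player 2's strategy CR is strictly dominated by R (North: 3>-3, South: 9>3, East: 5>-9) and is removed.
Row East is eliminated: North beats it against every remaining column (CL: 9>-9, R: 4>-3).
For Player 2, R strictly dominates CL on the remaining rows (North: 3>1, South: 9>-4); eliminate CL.
Player 1's strategy North is strictly dominated by South (R: 6>4) and is removed.
Among the remaining strategies, none is strictly dominated by another pure strategy of the same player, so the elimination stops.
Surviving strategies — Player 1: {South}; Player 2: {R}.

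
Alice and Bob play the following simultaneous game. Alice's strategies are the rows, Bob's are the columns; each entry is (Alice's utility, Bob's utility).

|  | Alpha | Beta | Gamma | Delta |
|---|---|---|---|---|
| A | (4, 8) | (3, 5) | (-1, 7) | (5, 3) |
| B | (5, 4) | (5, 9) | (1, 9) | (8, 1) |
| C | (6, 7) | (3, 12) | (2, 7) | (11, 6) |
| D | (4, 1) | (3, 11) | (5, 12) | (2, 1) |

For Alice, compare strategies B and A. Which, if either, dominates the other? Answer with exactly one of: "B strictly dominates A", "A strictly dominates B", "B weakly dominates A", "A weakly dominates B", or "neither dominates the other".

B's payoffs vs A's, by Bob's action — Alpha: 5>4, Beta: 5>3, Gamma: 1>-1, Delta: 8>5.
B gives a strictly higher payoff against each choice by Bob, so B strictly dominates A.

B strictly dominates A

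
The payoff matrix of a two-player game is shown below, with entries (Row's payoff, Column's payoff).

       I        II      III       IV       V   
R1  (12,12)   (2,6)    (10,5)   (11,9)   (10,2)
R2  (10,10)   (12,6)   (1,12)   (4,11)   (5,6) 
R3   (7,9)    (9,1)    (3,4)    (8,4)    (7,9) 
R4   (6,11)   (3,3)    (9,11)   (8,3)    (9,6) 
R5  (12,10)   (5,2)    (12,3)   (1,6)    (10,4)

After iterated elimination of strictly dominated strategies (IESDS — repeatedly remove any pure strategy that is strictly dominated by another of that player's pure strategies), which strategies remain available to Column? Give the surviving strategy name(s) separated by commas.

Column's strategy II is strictly dominated by I (R1: 12>6, R2: 10>6, R3: 9>1, R4: 11>3, R5: 10>2) and is removed.
Row R2 is eliminated: R1 beats it against every remaining column (I: 12>10, III: 10>1, IV: 11>4, V: 10>5).
For Row, R1 strictly dominates R3 on the remaining columns (I: 12>7, III: 10>3, IV: 11>8, V: 10>7); eliminate R3.
Row's strategy R4 is strictly dominated by R1 (I: 12>6, III: 10>9, IV: 11>8, V: 10>9) and is removed.
Column III is eliminated: I beats it against every remaining row (R1: 12>5, R5: 10>3).
Column's strategy IV is strictly dominated by I (R1: 12>9, R5: 10>6) and is removed.
For Column, I strictly dominates V on the remaining rows (R1: 12>2, R5: 10>4); eliminate V.
Among the remaining strategies, none is strictly dominated by another pure strategy of the same player, so the elimination stops.
Surviving strategies — Row: {R1, R5}; Column: {I}.

I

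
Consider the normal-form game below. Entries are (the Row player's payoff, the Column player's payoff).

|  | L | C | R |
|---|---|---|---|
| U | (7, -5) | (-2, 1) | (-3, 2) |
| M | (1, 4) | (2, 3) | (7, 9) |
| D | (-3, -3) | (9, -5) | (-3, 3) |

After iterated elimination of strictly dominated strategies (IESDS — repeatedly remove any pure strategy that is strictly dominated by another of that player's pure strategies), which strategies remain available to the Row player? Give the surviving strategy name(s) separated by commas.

M

The Column player's strategy L is strictly dominated by R (U: 2>-5, M: 9>4, D: 3>-3) and is removed.
Row U is eliminated: M beats it against every remaining column (C: 2>-2, R: 7>-3).
The Column player's strategy C is strictly dominated by R (M: 9>3, D: 3>-5) and is removed.
Row D is eliminated: M beats it against every remaining column (R: 7>-3).
Among the remaining strategies, none is strictly dominated by another pure strategy of the same player, so the elimination stops.
Surviving strategies — the Row player: {M}; the Column player: {R}.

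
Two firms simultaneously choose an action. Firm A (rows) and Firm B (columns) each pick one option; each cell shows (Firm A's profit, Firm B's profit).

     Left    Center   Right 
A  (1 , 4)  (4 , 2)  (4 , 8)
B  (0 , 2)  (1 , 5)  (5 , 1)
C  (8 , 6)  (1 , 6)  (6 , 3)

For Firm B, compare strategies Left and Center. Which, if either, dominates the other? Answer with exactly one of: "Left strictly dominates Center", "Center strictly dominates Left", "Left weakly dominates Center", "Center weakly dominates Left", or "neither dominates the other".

Compare Left to Center across each opponent action: A: 4>2, B: 2<5, C: 6=6.
Left does better at A but worse at B; neither strategy dominates the other.

neither dominates the other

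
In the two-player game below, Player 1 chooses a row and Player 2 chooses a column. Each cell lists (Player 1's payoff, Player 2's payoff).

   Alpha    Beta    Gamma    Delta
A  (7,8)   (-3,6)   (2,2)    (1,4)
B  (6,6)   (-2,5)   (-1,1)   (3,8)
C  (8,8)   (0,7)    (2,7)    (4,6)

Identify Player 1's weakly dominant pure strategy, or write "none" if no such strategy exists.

C

C vs A: Alpha: 8>7, Beta: 0>-3, Gamma: 2=2, Delta: 4>1.
C vs B: Alpha: 8>6, Beta: 0>-2, Gamma: 2>-1, Delta: 4>3.
C is at least as good as every other strategy against every opponent action, so it is weakly dominant.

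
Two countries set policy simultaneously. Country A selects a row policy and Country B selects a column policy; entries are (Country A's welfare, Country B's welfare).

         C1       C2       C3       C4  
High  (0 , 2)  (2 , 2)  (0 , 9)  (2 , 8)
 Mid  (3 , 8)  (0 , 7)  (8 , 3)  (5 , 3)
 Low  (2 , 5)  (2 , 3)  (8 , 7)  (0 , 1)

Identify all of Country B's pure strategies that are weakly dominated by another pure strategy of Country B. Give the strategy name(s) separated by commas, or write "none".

C2, C4

C1 is not dominated — it holds its own against C2 at Mid (8>7); C3 at Mid (8>3); C4 at Mid (8>3).
C1 weakly dominates C2 — High: 2=2, Mid: 8>7, Low: 5>3.
C3 is not dominated — it holds its own against C1 at High (9>2); C2 at High (9>2); C4 at High (9>8).
C4: dominated, since C3 does at least as well everywhere (High: 9>8, Mid: 3=3, Low: 7>1).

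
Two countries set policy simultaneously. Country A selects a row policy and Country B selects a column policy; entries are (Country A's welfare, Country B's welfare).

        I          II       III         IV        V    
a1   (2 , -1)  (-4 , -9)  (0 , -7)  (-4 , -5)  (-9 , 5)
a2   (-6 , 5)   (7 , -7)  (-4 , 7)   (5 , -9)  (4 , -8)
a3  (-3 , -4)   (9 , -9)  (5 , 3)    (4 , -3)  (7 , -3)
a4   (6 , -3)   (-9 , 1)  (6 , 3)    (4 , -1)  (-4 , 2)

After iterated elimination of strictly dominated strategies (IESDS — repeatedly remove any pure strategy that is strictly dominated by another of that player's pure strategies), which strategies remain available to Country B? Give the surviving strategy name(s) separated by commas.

For Country B, III strictly dominates II on the remaining rows (a1: -7>-9, a2: 7>-7, a3: 3>-9, a4: 3>1); eliminate II.
Country A's strategy a1 is strictly dominated by a4 (I: 6>2, III: 6>0, IV: 4>-4, V: -4>-9) and is removed.
Column I is eliminated: III beats it against every remaining row (a2: 7>5, a3: 3>-4, a4: 3>-3).
Country B's strategy IV is strictly dominated by III (a2: 7>-9, a3: 3>-3, a4: 3>-1) and is removed.
For Country A, a3 strictly dominates a2 on the remaining columns (III: 5>-4, V: 7>4); eliminate a2.
Column V is eliminated: III beats it against every remaining row (a3: 3>-3, a4: 3>2).
For Country A, a4 strictly dominates a3 on the remaining columns (III: 6>5); eliminate a3.
Among the remaining strategies, none is strictly dominated by another pure strategy of the same player, so the elimination stops.
Surviving strategies — Country A: {a4}; Country B: {III}.

III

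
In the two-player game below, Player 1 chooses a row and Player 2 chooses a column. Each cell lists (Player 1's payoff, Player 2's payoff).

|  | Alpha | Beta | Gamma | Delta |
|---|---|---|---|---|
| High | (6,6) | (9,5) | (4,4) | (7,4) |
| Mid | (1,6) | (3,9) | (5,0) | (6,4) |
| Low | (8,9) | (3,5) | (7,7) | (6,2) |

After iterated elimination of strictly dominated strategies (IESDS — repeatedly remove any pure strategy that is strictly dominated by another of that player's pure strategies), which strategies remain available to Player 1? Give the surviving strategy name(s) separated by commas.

Column Gamma is eliminated: Alpha beats it against every remaining row (High: 6>4, Mid: 6>0, Low: 9>7).
Row Mid is eliminated: High beats it against every remaining column (Alpha: 6>1, Beta: 9>3, Delta: 7>6).
Player 2's strategy Beta is strictly dominated by Alpha (High: 6>5, Low: 9>5) and is removed.
Column Delta is eliminated: Alpha beats it against every remaining row (High: 6>4, Low: 9>2).
Row High is eliminated: Low beats it against every remaining column (Alpha: 8>6).
Among the remaining strategies, none is strictly dominated by another pure strategy of the same player, so the elimination stops.
Surviving strategies — Player 1: {Low}; Player 2: {Alpha}.

Low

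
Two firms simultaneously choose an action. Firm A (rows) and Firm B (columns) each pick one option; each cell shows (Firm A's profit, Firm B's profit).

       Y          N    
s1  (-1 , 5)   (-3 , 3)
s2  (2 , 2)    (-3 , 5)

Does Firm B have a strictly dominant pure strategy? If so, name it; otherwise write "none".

none

Y fails to dominate N at s2 (2<5).
N fails to dominate Y at s1 (3<5).
No single strategy dominates all the others.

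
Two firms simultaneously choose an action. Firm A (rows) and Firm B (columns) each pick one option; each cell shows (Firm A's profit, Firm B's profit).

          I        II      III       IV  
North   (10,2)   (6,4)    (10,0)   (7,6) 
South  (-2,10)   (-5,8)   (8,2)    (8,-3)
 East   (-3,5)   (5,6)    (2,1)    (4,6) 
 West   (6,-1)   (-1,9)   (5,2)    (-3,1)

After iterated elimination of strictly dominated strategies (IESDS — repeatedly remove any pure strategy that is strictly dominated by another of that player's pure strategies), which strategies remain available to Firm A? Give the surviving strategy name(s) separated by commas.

For Firm A, North strictly dominates East on the remaining columns (I: 10>-3, II: 6>5, III: 10>2, IV: 7>4); eliminate East.
Row West is eliminated: North beats it against every remaining column (I: 10>6, II: 6>-1, III: 10>5, IV: 7>-3).
For Firm B, I strictly dominates III on the remaining rows (North: 2>0, South: 10>2); eliminate III.
Among the remaining strategies, none is strictly dominated by another pure strategy of the same player, so the elimination stops.
Surviving strategies — Firm A: {North, South}; Firm B: {I, II, IV}.

North, South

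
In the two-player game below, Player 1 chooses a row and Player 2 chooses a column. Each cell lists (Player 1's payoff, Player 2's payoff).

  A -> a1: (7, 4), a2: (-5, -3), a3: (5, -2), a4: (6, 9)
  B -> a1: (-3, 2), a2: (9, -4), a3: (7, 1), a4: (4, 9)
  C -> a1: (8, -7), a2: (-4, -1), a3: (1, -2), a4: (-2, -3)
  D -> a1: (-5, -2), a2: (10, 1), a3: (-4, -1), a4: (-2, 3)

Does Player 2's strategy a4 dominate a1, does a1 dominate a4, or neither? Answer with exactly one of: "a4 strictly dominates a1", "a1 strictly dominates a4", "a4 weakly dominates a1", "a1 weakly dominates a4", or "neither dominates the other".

a4 strictly dominates a1

a4's payoffs vs a1's, by Player 1's action — A: 9>4, B: 9>2, C: -3>-7, D: 3>-2.
Every comparison favours a4, so a4 strictly dominates a1.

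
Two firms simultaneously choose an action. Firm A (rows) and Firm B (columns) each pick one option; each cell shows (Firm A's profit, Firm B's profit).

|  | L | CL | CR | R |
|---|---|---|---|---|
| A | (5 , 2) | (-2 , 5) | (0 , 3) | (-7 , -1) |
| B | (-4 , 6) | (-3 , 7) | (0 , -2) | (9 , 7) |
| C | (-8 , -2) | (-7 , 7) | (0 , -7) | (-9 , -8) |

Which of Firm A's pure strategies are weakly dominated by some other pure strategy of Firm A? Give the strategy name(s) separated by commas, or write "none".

A: no other strategy beats it everywhere (B at L (5>-4); C at L (5>-8)).
B: no other strategy beats it everywhere (A at R (9>-7); C at L (-4>-8)).
C is weakly dominated by A (L: 5>-8, CL: -2>-7, CR: 0=0, R: -7>-9).

C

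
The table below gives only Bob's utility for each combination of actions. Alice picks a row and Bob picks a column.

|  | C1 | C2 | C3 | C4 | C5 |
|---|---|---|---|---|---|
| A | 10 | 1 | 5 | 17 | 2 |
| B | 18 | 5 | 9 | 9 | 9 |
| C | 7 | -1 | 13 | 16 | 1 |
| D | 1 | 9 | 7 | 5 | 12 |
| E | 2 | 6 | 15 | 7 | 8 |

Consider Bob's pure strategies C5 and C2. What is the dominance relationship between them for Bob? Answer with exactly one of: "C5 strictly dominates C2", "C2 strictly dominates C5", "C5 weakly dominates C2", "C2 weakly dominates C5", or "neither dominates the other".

C5 strictly dominates C2

C5's payoffs vs C2's, by Alice's action — A: 2>1, B: 9>5, C: 1>-1, D: 12>9, E: 8>6.
Every comparison favours C5, so C5 strictly dominates C2.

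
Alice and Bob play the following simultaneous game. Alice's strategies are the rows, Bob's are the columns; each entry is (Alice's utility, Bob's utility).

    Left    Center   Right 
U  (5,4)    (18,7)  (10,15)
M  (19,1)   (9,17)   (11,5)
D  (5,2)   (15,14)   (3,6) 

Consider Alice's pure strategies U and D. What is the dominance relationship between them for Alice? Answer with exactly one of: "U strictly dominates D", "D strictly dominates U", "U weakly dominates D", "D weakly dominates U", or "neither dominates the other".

U's payoffs vs D's, by Bob's action — Left: 5=5, Center: 18>15, Right: 10>3.
U is at least as good everywhere and strictly better somewhere (tied only at Left), so U weakly but not strictly dominates D.

U weakly dominates D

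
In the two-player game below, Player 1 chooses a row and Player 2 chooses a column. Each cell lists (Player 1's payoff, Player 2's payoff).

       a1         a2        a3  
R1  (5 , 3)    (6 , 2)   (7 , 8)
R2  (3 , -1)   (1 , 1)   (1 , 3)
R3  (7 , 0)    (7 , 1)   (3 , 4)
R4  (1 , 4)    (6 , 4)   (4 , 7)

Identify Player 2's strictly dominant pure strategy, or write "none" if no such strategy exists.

a3 vs a1: R1: 8>3, R2: 3>-1, R3: 4>0, R4: 7>4.
a3 vs a2: R1: 8>2, R2: 3>1, R3: 4>1, R4: 7>4.
a3 strictly beats every other strategy against every opponent action, so it is strictly dominant.

a3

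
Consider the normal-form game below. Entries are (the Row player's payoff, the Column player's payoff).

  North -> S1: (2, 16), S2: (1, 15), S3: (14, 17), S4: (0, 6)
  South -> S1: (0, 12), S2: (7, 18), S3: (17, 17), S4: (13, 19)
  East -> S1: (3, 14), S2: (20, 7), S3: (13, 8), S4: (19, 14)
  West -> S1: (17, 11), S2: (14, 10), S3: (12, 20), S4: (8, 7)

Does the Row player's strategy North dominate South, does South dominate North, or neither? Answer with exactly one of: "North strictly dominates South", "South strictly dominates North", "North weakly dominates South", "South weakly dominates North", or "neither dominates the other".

North's payoffs vs South's, by the Column player's action — S1: 2>0, S2: 1<7, S3: 14<17, S4: 0<13.
North does better at S1 but worse at S2, S3, S4; neither strategy dominates the other.

neither dominates the other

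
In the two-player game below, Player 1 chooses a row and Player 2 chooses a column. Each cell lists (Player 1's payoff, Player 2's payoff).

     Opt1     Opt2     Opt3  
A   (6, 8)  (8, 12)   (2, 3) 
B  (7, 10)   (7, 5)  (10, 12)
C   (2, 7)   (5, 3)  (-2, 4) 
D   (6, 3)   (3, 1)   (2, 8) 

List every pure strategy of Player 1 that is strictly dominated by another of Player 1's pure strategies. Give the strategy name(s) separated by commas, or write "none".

A: no other strategy beats it everywhere (B at Opt2 (8>7); C at Opt1 (6>2); D at Opt1 (6=6)).
B: no other strategy beats it everywhere (A at Opt1 (7>6); C at Opt1 (7>2); D at Opt1 (7>6)).
C is strictly dominated by A (Opt1: 6>2, Opt2: 8>5, Opt3: 2>-2).
D: dominated, since B does at least as well everywhere (Opt1: 7>6, Opt2: 7>3, Opt3: 10>2).

C, D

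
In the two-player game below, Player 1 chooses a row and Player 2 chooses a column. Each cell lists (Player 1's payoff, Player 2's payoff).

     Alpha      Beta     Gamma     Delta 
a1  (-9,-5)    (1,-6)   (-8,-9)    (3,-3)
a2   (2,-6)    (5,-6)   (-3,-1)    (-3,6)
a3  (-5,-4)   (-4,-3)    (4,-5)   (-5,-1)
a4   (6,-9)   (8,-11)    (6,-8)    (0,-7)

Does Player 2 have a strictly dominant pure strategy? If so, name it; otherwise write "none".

Delta

Delta vs Alpha: a1: -3>-5, a2: 6>-6, a3: -1>-4, a4: -7>-9.
Delta vs Beta: a1: -3>-6, a2: 6>-6, a3: -1>-3, a4: -7>-11.
Delta vs Gamma: a1: -3>-9, a2: 6>-1, a3: -1>-5, a4: -7>-8.
Delta strictly beats every other strategy against every opponent action, so it is strictly dominant.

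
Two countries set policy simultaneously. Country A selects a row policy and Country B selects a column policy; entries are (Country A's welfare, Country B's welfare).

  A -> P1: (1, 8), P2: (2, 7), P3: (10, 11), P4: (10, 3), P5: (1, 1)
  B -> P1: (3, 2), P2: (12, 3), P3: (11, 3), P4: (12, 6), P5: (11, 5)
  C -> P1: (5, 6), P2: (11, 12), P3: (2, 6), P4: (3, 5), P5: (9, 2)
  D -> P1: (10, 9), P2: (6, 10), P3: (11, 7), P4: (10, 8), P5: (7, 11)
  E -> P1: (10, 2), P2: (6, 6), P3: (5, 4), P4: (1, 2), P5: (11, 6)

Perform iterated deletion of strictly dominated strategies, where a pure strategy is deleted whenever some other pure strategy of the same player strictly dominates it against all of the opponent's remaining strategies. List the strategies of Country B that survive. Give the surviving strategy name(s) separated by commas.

P2, P4, P5

Row A is eliminated: B beats it against every remaining column (P1: 3>1, P2: 12>2, P3: 11>10, P4: 12>10, P5: 11>1).
For Country B, P2 strictly dominates P1 on the remaining rows (B: 3>2, C: 12>6, D: 10>9, E: 6>2); eliminate P1.
For Country A, B strictly dominates C on the remaining columns (P2: 12>11, P3: 11>2, P4: 12>3, P5: 11>9); eliminate C.
Country B's strategy P3 is strictly dominated by P5 (B: 5>3, D: 11>7, E: 6>4) and is removed.
Row D is eliminated: B beats it against every remaining column (P2: 12>6, P4: 12>10, P5: 11>7).
Among the remaining strategies, none is strictly dominated by another pure strategy of the same player, so the elimination stops.
Surviving strategies — Country A: {B, E}; Country B: {P2, P4, P5}.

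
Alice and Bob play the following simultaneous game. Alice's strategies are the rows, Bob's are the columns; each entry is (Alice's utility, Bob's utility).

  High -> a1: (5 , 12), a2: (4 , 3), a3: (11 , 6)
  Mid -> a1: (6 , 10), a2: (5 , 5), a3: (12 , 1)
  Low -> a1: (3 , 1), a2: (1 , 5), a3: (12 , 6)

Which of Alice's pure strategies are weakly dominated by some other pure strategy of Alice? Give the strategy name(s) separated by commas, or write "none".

High, Low

Mid weakly dominates High — a1: 6>5, a2: 5>4, a3: 12>11.
Mid: no other strategy beats it everywhere (High at a1 (6>5); Low at a1 (6>3)).
Mid weakly dominates Low — a1: 6>3, a2: 5>1, a3: 12=12.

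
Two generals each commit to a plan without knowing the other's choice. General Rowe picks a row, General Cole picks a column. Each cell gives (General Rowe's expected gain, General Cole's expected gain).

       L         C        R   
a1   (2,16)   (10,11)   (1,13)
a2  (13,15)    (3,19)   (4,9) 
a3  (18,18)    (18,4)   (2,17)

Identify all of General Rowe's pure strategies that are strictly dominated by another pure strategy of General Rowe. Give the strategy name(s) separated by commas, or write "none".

a1: dominated, since a3 does at least as well everywhere (L: 18>2, C: 18>10, R: 2>1).
Nothing dominates a2: a1 at L (13>2); a3 at R (4>2).
Nothing dominates a3: a1 at L (18>2); a2 at L (18>13).

a1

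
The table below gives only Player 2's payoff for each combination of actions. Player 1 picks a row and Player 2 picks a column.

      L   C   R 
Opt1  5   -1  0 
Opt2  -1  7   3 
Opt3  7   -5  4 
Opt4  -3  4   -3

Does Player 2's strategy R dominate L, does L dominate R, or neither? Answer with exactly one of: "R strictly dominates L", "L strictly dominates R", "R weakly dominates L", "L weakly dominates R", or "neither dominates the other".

neither dominates the other

R's payoffs vs L's, by Player 1's action — Opt1: 0<5, Opt2: 3>-1, Opt3: 4<7, Opt4: -3=-3.
R does better at Opt2 but worse at Opt1, Opt3; neither strategy dominates the other.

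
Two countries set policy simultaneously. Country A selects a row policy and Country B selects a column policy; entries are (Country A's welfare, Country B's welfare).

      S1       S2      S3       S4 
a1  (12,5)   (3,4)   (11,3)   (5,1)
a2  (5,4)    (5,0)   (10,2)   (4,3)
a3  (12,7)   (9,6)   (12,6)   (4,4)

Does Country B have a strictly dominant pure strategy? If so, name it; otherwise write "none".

S1

S1 vs S2: a1: 5>4, a2: 4>0, a3: 7>6.
S1 vs S3: a1: 5>3, a2: 4>2, a3: 7>6.
S1 vs S4: a1: 5>1, a2: 4>3, a3: 7>4.
S1 strictly beats every other strategy against every opponent action, so it is strictly dominant.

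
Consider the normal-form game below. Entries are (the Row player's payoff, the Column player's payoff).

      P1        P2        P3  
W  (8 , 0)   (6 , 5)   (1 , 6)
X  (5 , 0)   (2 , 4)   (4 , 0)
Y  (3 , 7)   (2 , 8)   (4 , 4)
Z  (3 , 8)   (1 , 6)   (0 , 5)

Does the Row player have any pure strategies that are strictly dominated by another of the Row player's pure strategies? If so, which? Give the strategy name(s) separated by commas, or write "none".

W: no other strategy beats it everywhere (X at P1 (8>5); Y at P1 (8>3); Z at P1 (8>3)).
X: no other strategy beats it everywhere (W at P3 (4>1); Y at P1 (5>3); Z at P1 (5>3)).
Nothing dominates Y: W at P3 (4>1); X at P2 (2=2); Z at P1 (3=3).
Z is strictly dominated by W (P1: 8>3, P2: 6>1, P3: 1>0).

Z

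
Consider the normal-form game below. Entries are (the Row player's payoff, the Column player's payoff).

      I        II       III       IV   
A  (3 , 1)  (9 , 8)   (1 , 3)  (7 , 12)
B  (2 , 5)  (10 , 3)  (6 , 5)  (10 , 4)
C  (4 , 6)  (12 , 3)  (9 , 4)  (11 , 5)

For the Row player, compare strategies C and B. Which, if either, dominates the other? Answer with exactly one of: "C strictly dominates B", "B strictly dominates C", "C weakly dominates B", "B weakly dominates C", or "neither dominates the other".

Compare C to B across each opponent action: I: 4>2, II: 12>10, III: 9>6, IV: 11>10.
C gives a strictly higher payoff against each opponent action, so C strictly dominates B.

C strictly dominates B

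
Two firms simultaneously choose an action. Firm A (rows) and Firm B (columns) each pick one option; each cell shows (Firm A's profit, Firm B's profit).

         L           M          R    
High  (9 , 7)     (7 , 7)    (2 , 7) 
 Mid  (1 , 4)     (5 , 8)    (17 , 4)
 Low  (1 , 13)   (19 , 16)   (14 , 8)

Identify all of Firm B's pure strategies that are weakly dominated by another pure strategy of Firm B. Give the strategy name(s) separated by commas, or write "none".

L is weakly dominated by M (High: 7=7, Mid: 8>4, Low: 16>13).
Nothing dominates M: L at Mid (8>4); R at Mid (8>4).
R is weakly dominated by L (High: 7=7, Mid: 4=4, Low: 13>8).

L, R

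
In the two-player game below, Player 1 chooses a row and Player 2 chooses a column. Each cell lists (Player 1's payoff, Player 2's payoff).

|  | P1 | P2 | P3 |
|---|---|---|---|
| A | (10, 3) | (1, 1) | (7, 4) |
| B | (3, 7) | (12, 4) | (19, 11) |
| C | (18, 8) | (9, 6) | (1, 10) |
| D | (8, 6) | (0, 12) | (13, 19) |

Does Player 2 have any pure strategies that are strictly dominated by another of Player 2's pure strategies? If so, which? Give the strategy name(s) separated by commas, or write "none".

P1, P2

P1 is strictly dominated by P3 (A: 4>3, B: 11>7, C: 10>8, D: 19>6).
P2: dominated, since P3 does at least as well everywhere (A: 4>1, B: 11>4, C: 10>6, D: 19>12).
P3 is not dominated — it holds its own against P1 at A (4>3); P2 at A (4>1).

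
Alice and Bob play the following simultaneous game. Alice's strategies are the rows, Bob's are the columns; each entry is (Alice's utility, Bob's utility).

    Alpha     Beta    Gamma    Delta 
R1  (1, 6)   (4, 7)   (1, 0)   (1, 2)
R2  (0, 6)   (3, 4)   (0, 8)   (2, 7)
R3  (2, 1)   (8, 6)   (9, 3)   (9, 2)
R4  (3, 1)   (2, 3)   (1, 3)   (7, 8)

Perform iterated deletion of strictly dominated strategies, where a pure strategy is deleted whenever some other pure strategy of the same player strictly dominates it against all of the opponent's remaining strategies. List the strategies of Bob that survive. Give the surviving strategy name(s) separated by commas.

Alice's strategy R1 is strictly dominated by R3 (Alpha: 2>1, Beta: 8>4, Gamma: 9>1, Delta: 9>1) and is removed.
Alice's strategy R2 is strictly dominated by R3 (Alpha: 2>0, Beta: 8>3, Gamma: 9>0, Delta: 9>2) and is removed.
Bob's strategy Alpha is strictly dominated by Beta (R3: 6>1, R4: 3>1) and is removed.
Row R4 is eliminated: R3 beats it against every remaining column (Beta: 8>2, Gamma: 9>1, Delta: 9>7).
For Bob, Beta strictly dominates Gamma on the remaining rows (R3: 6>3); eliminate Gamma.
Bob's strategy Delta is strictly dominated by Beta (R3: 6>2) and is removed.
Among the remaining strategies, none is strictly dominated by another pure strategy of the same player, so the elimination stops.
Surviving strategies — Alice: {R3}; Bob: {Beta}.

Beta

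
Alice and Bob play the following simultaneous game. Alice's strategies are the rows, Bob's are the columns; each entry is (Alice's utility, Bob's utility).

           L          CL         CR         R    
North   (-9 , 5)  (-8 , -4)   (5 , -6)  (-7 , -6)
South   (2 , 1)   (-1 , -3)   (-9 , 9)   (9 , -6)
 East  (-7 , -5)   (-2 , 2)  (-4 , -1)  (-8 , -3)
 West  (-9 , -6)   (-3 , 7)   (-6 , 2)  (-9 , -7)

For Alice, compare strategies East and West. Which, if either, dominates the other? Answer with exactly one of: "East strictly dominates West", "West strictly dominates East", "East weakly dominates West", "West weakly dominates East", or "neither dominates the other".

East strictly dominates West

East's payoffs vs West's, by Bob's action — L: -7>-9, CL: -2>-3, CR: -4>-6, R: -8>-9.
East gives a strictly higher payoff against every action of Bob, so East strictly dominates West.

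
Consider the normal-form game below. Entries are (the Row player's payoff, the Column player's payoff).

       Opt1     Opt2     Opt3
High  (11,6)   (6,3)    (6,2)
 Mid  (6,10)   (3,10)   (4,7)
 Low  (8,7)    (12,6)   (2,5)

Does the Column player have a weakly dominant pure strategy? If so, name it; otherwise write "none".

Opt1

Opt1 vs Opt2: High: 6>3, Mid: 10=10, Low: 7>6.
Opt1 vs Opt3: High: 6>2, Mid: 10>7, Low: 7>5.
Opt1 is at least as good as every other strategy against every opponent action, so it is weakly dominant.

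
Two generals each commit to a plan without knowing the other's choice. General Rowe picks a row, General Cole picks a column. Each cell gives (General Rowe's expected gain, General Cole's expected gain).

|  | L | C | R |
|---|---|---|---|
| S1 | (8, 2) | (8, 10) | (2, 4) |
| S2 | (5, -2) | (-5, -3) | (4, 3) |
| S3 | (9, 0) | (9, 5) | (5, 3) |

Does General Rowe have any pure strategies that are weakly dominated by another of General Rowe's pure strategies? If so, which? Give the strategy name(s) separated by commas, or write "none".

S1, S2

S1: dominated, since S3 does at least as well everywhere (L: 9>8, C: 9>8, R: 5>2).
S2: dominated, since S3 does at least as well everywhere (L: 9>5, C: 9>-5, R: 5>4).
Nothing dominates S3: S1 at L (9>8); S2 at L (9>5).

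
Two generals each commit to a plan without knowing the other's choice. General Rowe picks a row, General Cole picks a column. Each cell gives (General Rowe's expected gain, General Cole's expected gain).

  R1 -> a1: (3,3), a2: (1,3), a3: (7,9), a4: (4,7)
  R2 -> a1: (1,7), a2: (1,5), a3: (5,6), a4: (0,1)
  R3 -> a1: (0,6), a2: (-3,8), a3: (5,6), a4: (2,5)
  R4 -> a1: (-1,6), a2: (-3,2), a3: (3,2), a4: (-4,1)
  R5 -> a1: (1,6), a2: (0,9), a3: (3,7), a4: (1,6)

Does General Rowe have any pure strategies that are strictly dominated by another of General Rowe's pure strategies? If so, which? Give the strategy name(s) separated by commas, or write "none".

R1: no other strategy beats it everywhere (R2 at a1 (3>1); R3 at a1 (3>0); R4 at a1 (3>-1); R5 at a1 (3>1)).
R2: no other strategy beats it everywhere (R1 at a2 (1=1); R3 at a1 (1>0); R4 at a1 (1>-1); R5 at a1 (1=1)).
R1 strictly dominates R3 — a1: 3>0, a2: 1>-3, a3: 7>5, a4: 4>2.
R1 strictly dominates R4 — a1: 3>-1, a2: 1>-3, a3: 7>3, a4: 4>-4.
R5 is strictly dominated by R1 (a1: 3>1, a2: 1>0, a3: 7>3, a4: 4>1).

R3, R4, R5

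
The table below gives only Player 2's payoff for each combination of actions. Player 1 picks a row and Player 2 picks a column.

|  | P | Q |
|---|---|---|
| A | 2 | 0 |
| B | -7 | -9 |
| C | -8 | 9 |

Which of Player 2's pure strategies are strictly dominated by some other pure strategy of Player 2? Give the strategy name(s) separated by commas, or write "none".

none

P is not dominated — it holds its own against Q at A (2>0).
Q is not dominated — it holds its own against P at C (9>-8).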